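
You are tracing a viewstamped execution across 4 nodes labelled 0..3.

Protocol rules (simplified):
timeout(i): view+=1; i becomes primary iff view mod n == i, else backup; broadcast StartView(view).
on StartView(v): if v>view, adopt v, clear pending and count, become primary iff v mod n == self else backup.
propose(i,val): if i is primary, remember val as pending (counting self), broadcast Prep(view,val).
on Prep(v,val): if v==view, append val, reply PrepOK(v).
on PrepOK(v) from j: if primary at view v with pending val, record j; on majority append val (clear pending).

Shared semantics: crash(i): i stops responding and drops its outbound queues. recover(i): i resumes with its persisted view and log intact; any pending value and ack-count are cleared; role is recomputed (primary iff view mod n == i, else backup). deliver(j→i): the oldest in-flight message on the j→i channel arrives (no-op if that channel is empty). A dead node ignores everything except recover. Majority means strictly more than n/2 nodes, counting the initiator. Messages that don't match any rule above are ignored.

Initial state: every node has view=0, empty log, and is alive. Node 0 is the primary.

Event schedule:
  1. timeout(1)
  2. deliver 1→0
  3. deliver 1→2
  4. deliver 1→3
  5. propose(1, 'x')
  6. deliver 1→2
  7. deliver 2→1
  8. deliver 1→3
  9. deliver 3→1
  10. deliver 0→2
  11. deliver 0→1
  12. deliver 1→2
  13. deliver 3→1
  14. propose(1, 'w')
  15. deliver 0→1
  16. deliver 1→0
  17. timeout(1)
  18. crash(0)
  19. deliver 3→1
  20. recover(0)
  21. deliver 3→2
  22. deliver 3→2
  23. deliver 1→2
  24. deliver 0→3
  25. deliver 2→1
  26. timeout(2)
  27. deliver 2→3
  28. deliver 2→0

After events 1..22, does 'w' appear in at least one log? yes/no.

step 1 timeout(1): 1={prim,v=1,log=-}
step 2 deliver 1→0: 0={back,v=1,log=-}
step 3 deliver 1→2: 2={back,v=1,log=-}
step 4 deliver 1→3: 3={back,v=1,log=-}
step 5 propose(1,'x'): —
step 6 deliver 1→2: 2={back,v=1,log=x}
step 7 deliver 2→1: —
step 8 deliver 1→3: 3={back,v=1,log=x}
step 9 deliver 3→1: 1={prim,v=1,log=x}
step 10 deliver 0→2: —
step 11 deliver 0→1: —
step 12 deliver 1→2: —
step 13 deliver 3→1: —
step 14 propose(1,'w'): —
step 15 deliver 0→1: —
step 16 deliver 1→0: 0={back,v=1,log=x}
step 17 timeout(1): 1={back,v=2,log=x}
step 18 crash(0): 0={✗back,v=1,log=x}
step 19 deliver 3→1: —
step 20 recover(0): 0={back,v=1,log=x}
step 21 deliver 3→2: —
step 22 deliver 3→2: —

no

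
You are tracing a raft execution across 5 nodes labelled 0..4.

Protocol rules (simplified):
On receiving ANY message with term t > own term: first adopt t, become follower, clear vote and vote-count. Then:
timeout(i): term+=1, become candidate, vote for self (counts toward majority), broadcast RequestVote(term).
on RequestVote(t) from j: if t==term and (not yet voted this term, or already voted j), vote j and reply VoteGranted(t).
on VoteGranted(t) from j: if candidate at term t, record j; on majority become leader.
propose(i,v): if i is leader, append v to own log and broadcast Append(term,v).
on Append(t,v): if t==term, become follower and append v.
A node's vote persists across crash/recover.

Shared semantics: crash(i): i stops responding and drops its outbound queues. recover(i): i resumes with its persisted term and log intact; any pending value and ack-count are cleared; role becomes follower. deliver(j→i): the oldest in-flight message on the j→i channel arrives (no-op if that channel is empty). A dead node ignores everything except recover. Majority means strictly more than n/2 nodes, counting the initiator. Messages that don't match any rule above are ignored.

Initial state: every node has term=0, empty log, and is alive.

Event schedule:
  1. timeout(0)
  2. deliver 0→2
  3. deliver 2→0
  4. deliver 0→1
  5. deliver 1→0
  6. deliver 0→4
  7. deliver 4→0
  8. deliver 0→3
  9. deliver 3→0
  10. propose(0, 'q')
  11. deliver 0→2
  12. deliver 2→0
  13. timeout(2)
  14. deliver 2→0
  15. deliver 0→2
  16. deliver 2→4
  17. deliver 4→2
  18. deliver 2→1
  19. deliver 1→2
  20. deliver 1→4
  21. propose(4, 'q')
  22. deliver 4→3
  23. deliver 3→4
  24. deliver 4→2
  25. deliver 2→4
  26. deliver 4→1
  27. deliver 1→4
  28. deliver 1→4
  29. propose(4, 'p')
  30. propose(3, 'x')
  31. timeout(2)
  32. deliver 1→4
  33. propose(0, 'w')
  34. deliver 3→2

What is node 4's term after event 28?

after 1 — timeout(0): n0:cand/t1/[-]
after 2 — deliver 0→2: n2:foll/t1/[-]
after 3 — deliver 2→0: ·
after 4 — deliver 0→1: n1:foll/t1/[-]
after 5 — deliver 1→0: n0:lead/t1/[-]
after 6 — deliver 0→4: n4:foll/t1/[-]
after 7 — deliver 4→0: ·
after 8 — deliver 0→3: n3:foll/t1/[-]
after 9 — deliver 3→0: ·
after 10 — propose(0,'q'): n0:lead/t1/[q]
after 11 — deliver 0→2: n2:foll/t1/[q]
after 12 — deliver 2→0: ·
after 13 — timeout(2): n2:cand/t2/[q]
after 14 — deliver 2→0: n0:foll/t2/[q]
after 15 — deliver 0→2: ·
after 16 — deliver 2→4: n4:foll/t2/[-]
after 17 — deliver 4→2: n2:lead/t2/[q]
after 18 — deliver 2→1: n1:foll/t2/[-]
after 19 — deliver 1→2: ·
after 20 — deliver 1→4: ·
after 21 — propose(4,'q'): ·
after 22 — deliver 4→3: ·
after 23 — deliver 3→4: ·
after 24 — deliver 4→2: ·
after 25 — deliver 2→4: ·
after 26 — deliver 4→1: ·
after 27 — deliver 1→4: ·
after 28 — deliver 1→4: ·

2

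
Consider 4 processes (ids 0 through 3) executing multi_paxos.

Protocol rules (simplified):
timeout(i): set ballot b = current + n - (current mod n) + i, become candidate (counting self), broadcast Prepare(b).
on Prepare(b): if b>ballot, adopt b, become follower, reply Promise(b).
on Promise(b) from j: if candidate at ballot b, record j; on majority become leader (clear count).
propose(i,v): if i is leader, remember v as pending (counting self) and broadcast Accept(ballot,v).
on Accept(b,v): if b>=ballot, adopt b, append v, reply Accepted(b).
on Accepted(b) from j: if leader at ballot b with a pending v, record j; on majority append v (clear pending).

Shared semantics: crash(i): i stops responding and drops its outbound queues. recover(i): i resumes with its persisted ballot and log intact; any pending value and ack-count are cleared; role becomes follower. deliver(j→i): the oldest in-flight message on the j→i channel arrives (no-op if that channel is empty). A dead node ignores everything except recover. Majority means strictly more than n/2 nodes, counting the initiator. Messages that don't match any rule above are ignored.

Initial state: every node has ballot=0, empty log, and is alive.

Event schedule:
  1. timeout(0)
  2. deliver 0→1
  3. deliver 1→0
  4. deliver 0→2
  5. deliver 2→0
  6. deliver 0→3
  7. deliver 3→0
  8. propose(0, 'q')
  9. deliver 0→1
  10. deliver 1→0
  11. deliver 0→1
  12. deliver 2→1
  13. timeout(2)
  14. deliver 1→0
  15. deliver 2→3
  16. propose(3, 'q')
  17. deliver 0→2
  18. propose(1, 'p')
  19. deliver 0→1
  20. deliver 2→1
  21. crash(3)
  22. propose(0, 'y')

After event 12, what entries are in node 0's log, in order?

empty

e1 timeout(0): 0[cand,b=4,-]
e2 deliver 0→1: 1[foll,b=4,-]
e3 deliver 1→0: ·
e4 deliver 0→2: 2[foll,b=4,-]
e5 deliver 2→0: 0[lead,b=4,-]
e6 deliver 0→3: 3[foll,b=4,-]
e7 deliver 3→0: ·
e8 propose(0,'q'): ·
e9 deliver 0→1: 1[foll,b=4,q]
e10 deliver 1→0: ·
e11 deliver 0→1: ·
e12 deliver 2→1: ·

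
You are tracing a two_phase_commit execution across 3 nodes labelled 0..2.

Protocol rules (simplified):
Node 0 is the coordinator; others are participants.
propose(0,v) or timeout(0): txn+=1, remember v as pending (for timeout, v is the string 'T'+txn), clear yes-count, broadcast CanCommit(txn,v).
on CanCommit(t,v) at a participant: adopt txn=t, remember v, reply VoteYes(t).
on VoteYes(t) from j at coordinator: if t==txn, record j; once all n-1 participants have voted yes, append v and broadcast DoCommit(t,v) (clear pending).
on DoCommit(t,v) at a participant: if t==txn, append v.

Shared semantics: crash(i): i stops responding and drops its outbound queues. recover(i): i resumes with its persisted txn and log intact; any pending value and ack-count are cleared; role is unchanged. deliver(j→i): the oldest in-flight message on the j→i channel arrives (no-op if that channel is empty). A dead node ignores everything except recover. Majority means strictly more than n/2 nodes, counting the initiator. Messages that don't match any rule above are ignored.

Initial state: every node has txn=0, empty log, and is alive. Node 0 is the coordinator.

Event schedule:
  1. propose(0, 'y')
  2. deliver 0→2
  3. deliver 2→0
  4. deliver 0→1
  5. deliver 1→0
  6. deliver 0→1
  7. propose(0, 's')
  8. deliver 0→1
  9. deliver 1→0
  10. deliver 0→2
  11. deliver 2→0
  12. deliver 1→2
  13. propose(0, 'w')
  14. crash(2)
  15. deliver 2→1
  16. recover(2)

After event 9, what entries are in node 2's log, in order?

empty

step 1 propose(0,'y'): 0={coor,t=1,log=-}
step 2 deliver 0→2: 2={part,t=1,log=-}
step 3 deliver 2→0: —
step 4 deliver 0→1: 1={part,t=1,log=-}
step 5 deliver 1→0: 0={coor,t=1,log=y}
step 6 deliver 0→1: 1={part,t=1,log=y}
step 7 propose(0,'s'): 0={coor,t=2,log=y}
step 8 deliver 0→1: 1={part,t=2,log=y}
step 9 deliver 1→0: —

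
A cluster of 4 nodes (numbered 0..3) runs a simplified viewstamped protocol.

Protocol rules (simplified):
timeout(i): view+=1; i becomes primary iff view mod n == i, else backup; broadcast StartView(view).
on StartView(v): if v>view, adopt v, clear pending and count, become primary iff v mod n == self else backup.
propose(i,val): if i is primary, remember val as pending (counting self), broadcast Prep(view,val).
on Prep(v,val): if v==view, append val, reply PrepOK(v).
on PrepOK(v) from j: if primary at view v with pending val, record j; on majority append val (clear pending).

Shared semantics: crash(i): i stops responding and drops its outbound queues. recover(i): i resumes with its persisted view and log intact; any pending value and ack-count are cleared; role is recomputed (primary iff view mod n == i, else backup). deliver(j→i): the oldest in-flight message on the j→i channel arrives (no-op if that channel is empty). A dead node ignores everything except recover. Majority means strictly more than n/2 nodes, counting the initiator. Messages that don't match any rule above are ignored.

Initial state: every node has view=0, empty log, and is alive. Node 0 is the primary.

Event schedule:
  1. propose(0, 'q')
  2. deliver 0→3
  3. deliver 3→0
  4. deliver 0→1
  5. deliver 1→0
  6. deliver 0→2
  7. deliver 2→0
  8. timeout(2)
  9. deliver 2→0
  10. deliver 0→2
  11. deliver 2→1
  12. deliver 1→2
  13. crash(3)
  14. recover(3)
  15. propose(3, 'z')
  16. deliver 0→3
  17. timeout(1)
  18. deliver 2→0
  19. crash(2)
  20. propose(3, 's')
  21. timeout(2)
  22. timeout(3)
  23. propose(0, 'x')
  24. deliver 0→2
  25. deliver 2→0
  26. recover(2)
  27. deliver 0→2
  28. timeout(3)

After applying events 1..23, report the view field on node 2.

after 1 — propose(0,'q'): ·
after 2 — deliver 0→3: n3:back/v0/[q]
after 3 — deliver 3→0: ·
after 4 — deliver 0→1: n1:back/v0/[q]
after 5 — deliver 1→0: n0:prim/v0/[q]
after 6 — deliver 0→2: n2:back/v0/[q]
after 7 — deliver 2→0: ·
after 8 — timeout(2): n2:back/v1/[q]
after 9 — deliver 2→0: n0:back/v1/[q]
after 10 — deliver 0→2: ·
after 11 — deliver 2→1: n1:prim/v1/[q]
after 12 — deliver 1→2: ·
after 13 — crash(3): n3:✗back/v0/[q]
after 14 — recover(3): n3:back/v0/[q]
after 15 — propose(3,'z'): ·
after 16 — deliver 0→3: ·
after 17 — timeout(1): n1:back/v2/[q]
after 18 — deliver 2→0: ·
after 19 — crash(2): n2:✗back/v1/[q]
after 20 — propose(3,'s'): ·
after 21 — timeout(2): ·
after 22 — timeout(3): n3:back/v1/[q]
after 23 — propose(0,'x'): ·

1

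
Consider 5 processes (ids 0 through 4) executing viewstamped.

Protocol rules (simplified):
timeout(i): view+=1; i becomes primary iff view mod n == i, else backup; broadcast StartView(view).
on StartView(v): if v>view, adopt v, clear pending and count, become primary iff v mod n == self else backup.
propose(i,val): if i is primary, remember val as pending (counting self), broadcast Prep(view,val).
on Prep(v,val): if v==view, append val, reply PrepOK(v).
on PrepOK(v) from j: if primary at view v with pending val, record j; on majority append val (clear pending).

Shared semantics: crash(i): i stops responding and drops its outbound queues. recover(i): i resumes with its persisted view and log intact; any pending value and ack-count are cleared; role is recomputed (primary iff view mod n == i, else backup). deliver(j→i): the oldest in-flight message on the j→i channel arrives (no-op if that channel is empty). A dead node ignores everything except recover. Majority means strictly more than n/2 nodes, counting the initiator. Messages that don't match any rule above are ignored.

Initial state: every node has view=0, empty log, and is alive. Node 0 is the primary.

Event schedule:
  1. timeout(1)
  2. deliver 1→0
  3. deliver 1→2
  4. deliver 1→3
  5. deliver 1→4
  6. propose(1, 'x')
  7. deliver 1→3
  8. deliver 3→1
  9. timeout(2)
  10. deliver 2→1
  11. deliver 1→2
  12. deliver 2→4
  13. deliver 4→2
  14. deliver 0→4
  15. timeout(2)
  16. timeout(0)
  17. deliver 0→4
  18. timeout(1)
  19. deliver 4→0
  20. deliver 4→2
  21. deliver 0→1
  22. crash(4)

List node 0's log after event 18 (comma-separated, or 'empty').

after 1 — timeout(1): n1:prim/v1/[-]
after 2 — deliver 1→0: n0:back/v1/[-]
after 3 — deliver 1→2: n2:back/v1/[-]
after 4 — deliver 1→3: n3:back/v1/[-]
after 5 — deliver 1→4: n4:back/v1/[-]
after 6 — propose(1,'x'): ·
after 7 — deliver 1→3: n3:back/v1/[x]
after 8 — deliver 3→1: ·
after 9 — timeout(2): n2:prim/v2/[-]
after 10 — deliver 2→1: n1:back/v2/[-]
after 11 — deliver 1→2: ·
after 12 — deliver 2→4: n4:back/v2/[-]
after 13 — deliver 4→2: ·
after 14 — deliver 0→4: ·
after 15 — timeout(2): n2:back/v3/[-]
after 16 — timeout(0): n0:back/v2/[-]
after 17 — deliver 0→4: ·
after 18 — timeout(1): n1:back/v3/[-]

empty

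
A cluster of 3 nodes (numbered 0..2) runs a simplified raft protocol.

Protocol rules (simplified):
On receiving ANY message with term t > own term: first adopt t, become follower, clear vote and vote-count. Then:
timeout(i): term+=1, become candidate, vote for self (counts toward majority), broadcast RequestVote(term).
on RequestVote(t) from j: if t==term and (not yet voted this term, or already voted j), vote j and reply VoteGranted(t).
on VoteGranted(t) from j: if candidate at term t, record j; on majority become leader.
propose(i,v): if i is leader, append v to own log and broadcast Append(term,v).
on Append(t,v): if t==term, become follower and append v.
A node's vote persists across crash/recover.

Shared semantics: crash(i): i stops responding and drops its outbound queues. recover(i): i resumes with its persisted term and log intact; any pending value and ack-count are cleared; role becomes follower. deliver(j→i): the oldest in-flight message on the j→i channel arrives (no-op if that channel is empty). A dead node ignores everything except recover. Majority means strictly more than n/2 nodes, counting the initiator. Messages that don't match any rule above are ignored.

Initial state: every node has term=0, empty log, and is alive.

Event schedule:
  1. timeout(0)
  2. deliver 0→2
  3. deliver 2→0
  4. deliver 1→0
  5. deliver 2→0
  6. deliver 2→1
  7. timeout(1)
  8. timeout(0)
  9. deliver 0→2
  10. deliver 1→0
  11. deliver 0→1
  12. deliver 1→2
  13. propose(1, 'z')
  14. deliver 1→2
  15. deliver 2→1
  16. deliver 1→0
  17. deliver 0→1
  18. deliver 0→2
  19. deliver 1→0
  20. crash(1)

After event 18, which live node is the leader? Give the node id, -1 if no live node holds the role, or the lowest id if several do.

after 1 — timeout(0): n0:cand/t1/[-]
after 2 — deliver 0→2: n2:foll/t1/[-]
after 3 — deliver 2→0: n0:lead/t1/[-]
after 4 — deliver 1→0: ·
after 5 — deliver 2→0: ·
after 6 — deliver 2→1: ·
after 7 — timeout(1): n1:cand/t1/[-]
after 8 — timeout(0): n0:cand/t2/[-]
after 9 — deliver 0→2: n2:foll/t2/[-]
after 10 — deliver 1→0: ·
after 11 — deliver 0→1: ·
after 12 — deliver 1→2: ·
after 13 — propose(1,'z'): ·
after 14 — deliver 1→2: ·
after 15 — deliver 2→1: ·
after 16 — deliver 1→0: ·
after 17 — deliver 0→1: n1:foll/t2/[-]
after 18 — deliver 0→2: ·

-1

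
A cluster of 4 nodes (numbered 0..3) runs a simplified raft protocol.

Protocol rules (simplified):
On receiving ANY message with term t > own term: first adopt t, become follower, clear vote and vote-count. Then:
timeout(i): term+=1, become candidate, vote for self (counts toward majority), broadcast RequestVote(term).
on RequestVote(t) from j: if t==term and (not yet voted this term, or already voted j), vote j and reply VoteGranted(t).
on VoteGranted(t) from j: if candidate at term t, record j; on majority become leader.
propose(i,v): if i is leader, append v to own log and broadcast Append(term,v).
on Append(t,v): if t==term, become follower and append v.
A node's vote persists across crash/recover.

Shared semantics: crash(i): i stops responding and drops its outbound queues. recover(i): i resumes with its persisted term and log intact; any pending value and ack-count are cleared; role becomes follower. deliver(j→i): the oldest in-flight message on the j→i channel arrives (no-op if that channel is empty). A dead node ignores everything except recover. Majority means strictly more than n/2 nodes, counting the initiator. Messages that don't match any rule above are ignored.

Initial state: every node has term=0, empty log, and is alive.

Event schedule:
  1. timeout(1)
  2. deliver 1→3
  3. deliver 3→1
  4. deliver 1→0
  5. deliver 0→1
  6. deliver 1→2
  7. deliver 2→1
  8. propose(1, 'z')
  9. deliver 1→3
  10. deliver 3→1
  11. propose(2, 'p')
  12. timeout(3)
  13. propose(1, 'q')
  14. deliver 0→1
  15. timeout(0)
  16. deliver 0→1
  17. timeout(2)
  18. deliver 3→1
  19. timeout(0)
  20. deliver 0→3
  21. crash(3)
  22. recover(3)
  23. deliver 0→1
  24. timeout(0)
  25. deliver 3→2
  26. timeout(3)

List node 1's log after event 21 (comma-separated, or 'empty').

e1 timeout(1): 1[cand,t=1,-]
e2 deliver 1→3: 3[foll,t=1,-]
e3 deliver 3→1: ·
e4 deliver 1→0: 0[foll,t=1,-]
e5 deliver 0→1: 1[lead,t=1,-]
e6 deliver 1→2: 2[foll,t=1,-]
e7 deliver 2→1: ·
e8 propose(1,'z'): 1[lead,t=1,z]
e9 deliver 1→3: 3[foll,t=1,z]
e10 deliver 3→1: ·
e11 propose(2,'p'): ·
e12 timeout(3): 3[cand,t=2,z]
e13 propose(1,'q'): 1[lead,t=1,z,q]
e14 deliver 0→1: ·
e15 timeout(0): 0[cand,t=2,-]
e16 deliver 0→1: 1[foll,t=2,z,q]
e17 timeout(2): 2[cand,t=2,-]
e18 deliver 3→1: ·
e19 timeout(0): 0[cand,t=3,-]
e20 deliver 0→3: ·
e21 crash(3): 3[✗cand,t=2,z]

z,q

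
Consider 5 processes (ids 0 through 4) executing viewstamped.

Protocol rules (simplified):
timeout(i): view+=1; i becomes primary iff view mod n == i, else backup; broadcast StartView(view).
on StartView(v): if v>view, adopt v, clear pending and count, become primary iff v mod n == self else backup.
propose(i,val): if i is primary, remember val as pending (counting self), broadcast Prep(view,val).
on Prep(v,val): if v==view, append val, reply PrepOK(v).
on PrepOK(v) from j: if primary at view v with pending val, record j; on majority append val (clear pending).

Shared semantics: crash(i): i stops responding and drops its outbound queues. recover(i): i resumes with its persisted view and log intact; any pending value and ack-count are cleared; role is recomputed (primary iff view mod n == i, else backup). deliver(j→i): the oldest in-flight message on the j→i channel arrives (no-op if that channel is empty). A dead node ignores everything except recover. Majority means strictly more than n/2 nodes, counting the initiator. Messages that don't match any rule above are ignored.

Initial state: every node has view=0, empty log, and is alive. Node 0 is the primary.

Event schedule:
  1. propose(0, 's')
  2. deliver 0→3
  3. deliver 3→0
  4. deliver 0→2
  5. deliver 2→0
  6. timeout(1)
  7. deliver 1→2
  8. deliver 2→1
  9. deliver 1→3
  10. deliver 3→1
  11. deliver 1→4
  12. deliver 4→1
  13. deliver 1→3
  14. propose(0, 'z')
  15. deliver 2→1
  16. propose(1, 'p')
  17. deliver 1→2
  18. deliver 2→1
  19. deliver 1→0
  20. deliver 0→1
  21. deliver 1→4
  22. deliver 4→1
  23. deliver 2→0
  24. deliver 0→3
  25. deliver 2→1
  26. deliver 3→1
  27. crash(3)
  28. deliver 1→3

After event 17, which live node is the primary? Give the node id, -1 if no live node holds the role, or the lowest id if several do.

e1 propose(0,'s'): ·
e2 deliver 0→3: 3[back,v=0,s]
e3 deliver 3→0: ·
e4 deliver 0→2: 2[back,v=0,s]
e5 deliver 2→0: 0[prim,v=0,s]
e6 timeout(1): 1[prim,v=1,-]
e7 deliver 1→2: 2[back,v=1,s]
e8 deliver 2→1: ·
e9 deliver 1→3: 3[back,v=1,s]
e10 deliver 3→1: ·
e11 deliver 1→4: 4[back,v=1,-]
e12 deliver 4→1: ·
e13 deliver 1→3: ·
e14 propose(0,'z'): ·
e15 deliver 2→1: ·
e16 propose(1,'p'): ·
e17 deliver 1→2: 2[back,v=1,s,p]

0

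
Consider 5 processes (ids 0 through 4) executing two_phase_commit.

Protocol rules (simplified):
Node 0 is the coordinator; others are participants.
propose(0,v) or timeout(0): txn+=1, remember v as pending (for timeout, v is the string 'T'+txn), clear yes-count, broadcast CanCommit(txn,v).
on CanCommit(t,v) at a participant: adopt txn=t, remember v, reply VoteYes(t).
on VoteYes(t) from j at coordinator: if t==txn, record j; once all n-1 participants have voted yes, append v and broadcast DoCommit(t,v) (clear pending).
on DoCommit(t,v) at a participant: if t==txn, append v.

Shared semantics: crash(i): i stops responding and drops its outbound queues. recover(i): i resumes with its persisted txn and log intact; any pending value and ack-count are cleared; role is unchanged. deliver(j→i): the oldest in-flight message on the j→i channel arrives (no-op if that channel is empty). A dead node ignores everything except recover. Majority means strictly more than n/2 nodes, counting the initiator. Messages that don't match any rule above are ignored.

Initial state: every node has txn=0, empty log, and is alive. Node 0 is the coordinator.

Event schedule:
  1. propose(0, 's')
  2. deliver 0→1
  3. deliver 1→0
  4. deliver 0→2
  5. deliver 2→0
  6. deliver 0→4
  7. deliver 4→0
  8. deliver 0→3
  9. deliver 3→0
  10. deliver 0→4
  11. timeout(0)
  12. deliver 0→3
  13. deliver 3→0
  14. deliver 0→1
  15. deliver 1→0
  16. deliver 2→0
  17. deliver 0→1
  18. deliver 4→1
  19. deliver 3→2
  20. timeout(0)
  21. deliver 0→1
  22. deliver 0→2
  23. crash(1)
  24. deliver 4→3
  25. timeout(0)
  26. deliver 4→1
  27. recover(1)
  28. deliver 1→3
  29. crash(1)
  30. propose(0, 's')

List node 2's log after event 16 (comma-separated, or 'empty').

empty

e1 propose(0,'s'): 0[coor,t=1,-]
e2 deliver 0→1: 1[part,t=1,-]
e3 deliver 1→0: ·
e4 deliver 0→2: 2[part,t=1,-]
e5 deliver 2→0: ·
e6 deliver 0→4: 4[part,t=1,-]
e7 deliver 4→0: ·
e8 deliver 0→3: 3[part,t=1,-]
e9 deliver 3→0: 0[coor,t=1,s]
e10 deliver 0→4: 4[part,t=1,s]
e11 timeout(0): 0[coor,t=2,s]
e12 deliver 0→3: 3[part,t=1,s]
e13 deliver 3→0: ·
e14 deliver 0→1: 1[part,t=1,s]
e15 deliver 1→0: ·
e16 deliver 2→0: ·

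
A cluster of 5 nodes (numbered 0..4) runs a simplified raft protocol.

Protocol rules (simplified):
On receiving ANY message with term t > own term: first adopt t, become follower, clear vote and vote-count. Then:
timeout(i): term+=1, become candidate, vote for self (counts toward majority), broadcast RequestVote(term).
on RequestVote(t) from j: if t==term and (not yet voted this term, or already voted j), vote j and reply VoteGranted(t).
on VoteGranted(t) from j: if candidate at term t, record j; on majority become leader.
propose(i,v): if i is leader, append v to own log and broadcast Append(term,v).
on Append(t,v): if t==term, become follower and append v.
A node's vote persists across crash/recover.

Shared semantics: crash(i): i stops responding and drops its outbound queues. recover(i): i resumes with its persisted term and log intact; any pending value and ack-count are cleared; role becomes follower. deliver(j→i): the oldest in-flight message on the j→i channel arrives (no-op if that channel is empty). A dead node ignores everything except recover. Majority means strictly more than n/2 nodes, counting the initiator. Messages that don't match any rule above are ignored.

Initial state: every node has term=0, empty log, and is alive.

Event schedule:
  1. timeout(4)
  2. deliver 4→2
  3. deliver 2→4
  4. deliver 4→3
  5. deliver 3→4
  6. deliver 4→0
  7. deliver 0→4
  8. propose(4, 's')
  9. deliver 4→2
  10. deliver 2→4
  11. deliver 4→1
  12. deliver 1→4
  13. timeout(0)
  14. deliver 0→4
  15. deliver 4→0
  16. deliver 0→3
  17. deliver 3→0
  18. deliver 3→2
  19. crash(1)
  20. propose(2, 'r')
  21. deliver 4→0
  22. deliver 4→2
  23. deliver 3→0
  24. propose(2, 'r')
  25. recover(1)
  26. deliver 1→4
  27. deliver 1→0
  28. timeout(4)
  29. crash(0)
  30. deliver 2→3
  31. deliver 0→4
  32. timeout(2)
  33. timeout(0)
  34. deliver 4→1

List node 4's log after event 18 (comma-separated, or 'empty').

s

1. timeout(4):  <4:cand t1 ->
2. deliver 4→2:  <2:foll t1 ->
3. deliver 2→4:  nop
4. deliver 4→3:  <3:foll t1 ->
5. deliver 3→4:  <4:lead t1 ->
6. deliver 4→0:  <0:foll t1 ->
7. deliver 0→4:  nop
8. propose(4,'s'):  <4:lead t1 s>
9. deliver 4→2:  <2:foll t1 s>
10. deliver 2→4:  nop
11. deliver 4→1:  <1:foll t1 ->
12. deliver 1→4:  nop
13. timeout(0):  <0:cand t2 ->
14. deliver 0→4:  <4:foll t2 s>
15. deliver 4→0:  nop
16. deliver 0→3:  <3:foll t2 ->
17. deliver 3→0:  nop
18. deliver 3→2:  nop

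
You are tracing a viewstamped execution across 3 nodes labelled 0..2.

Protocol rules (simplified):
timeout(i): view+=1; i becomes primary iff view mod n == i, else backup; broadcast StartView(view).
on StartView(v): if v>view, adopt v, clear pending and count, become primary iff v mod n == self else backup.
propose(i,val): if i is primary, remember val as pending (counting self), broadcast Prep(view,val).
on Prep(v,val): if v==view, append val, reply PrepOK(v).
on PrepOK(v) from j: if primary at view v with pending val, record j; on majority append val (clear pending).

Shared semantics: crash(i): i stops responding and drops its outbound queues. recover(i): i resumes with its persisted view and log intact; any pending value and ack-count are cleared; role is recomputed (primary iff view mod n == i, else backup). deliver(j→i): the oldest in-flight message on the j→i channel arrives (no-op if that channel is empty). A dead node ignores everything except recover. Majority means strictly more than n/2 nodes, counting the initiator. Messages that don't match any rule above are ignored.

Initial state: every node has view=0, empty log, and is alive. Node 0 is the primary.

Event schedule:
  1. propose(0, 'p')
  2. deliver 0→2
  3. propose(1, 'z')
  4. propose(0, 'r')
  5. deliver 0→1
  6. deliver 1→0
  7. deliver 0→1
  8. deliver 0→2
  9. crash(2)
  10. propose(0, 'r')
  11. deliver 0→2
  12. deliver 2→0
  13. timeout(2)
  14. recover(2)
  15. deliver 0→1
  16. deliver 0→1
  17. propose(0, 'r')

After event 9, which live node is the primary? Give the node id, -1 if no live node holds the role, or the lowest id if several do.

step 1 propose(0,'p'): —
step 2 deliver 0→2: 2={back,v=0,log=p}
step 3 propose(1,'z'): —
step 4 propose(0,'r'): —
step 5 deliver 0→1: 1={back,v=0,log=p}
step 6 deliver 1→0: 0={prim,v=0,log=r}
step 7 deliver 0→1: 1={back,v=0,log=p,r}
step 8 deliver 0→2: 2={back,v=0,log=p,r}
step 9 crash(2): 2={✗back,v=0,log=p,r}

0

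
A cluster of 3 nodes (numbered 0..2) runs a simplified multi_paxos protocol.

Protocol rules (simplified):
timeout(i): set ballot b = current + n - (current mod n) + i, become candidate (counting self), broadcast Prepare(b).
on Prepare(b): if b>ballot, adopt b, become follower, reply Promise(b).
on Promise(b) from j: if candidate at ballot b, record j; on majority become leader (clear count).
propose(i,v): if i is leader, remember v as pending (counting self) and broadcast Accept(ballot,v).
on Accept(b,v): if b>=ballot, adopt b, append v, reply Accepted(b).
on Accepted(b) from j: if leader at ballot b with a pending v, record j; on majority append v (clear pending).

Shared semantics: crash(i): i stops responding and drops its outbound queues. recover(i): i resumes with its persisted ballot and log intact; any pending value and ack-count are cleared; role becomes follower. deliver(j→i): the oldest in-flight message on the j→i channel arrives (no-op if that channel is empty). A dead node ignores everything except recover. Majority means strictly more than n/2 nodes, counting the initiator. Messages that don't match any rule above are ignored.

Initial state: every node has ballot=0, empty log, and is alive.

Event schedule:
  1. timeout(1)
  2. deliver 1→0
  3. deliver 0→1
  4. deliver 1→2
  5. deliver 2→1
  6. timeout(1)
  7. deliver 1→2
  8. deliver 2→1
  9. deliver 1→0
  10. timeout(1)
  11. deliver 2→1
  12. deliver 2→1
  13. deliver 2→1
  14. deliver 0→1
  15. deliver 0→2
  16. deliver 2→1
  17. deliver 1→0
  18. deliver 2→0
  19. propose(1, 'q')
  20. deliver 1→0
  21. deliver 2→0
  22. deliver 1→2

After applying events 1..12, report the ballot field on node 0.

after 1 — timeout(1): n1:cand/b4/[-]
after 2 — deliver 1→0: n0:foll/b4/[-]
after 3 — deliver 0→1: n1:lead/b4/[-]
after 4 — deliver 1→2: n2:foll/b4/[-]
after 5 — deliver 2→1: ·
after 6 — timeout(1): n1:cand/b7/[-]
after 7 — deliver 1→2: n2:foll/b7/[-]
after 8 — deliver 2→1: n1:lead/b7/[-]
after 9 — deliver 1→0: n0:foll/b7/[-]
after 10 — timeout(1): n1:cand/b10/[-]
after 11 — deliver 2→1: ·
after 12 — deliver 2→1: ·

7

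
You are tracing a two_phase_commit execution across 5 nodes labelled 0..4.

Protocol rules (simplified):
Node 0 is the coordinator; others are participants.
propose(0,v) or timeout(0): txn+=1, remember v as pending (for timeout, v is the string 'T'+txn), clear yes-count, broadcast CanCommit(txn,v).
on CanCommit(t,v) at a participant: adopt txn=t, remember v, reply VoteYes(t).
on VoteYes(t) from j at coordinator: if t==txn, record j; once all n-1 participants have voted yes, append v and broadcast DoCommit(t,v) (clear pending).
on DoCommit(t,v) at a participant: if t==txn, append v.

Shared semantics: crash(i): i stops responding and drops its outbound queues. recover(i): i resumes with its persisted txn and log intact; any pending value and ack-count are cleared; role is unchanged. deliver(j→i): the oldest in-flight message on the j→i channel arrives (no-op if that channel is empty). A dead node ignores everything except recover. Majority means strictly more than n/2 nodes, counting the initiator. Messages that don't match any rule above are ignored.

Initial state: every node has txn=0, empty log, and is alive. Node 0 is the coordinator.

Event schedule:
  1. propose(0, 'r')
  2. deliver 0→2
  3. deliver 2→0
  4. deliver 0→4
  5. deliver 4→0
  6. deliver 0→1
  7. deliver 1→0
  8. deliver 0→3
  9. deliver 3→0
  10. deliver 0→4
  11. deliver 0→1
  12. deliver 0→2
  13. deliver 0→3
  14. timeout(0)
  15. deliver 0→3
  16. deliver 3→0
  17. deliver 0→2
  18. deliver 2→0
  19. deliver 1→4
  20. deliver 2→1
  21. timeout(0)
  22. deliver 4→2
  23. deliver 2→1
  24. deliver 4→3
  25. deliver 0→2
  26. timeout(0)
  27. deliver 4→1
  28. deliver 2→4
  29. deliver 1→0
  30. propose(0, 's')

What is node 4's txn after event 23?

1

e1 propose(0,'r'): 0[coor,t=1,-]
e2 deliver 0→2: 2[part,t=1,-]
e3 deliver 2→0: ·
e4 deliver 0→4: 4[part,t=1,-]
e5 deliver 4→0: ·
e6 deliver 0→1: 1[part,t=1,-]
e7 deliver 1→0: ·
e8 deliver 0→3: 3[part,t=1,-]
e9 deliver 3→0: 0[coor,t=1,r]
e10 deliver 0→4: 4[part,t=1,r]
e11 deliver 0→1: 1[part,t=1,r]
e12 deliver 0→2: 2[part,t=1,r]
e13 deliver 0→3: 3[part,t=1,r]
e14 timeout(0): 0[coor,t=2,r]
e15 deliver 0→3: 3[part,t=2,r]
e16 deliver 3→0: ·
e17 deliver 0→2: 2[part,t=2,r]
e18 deliver 2→0: ·
e19 deliver 1→4: ·
e20 deliver 2→1: ·
e21 timeout(0): 0[coor,t=3,r]
e22 deliver 4→2: ·
e23 deliver 2→1: ·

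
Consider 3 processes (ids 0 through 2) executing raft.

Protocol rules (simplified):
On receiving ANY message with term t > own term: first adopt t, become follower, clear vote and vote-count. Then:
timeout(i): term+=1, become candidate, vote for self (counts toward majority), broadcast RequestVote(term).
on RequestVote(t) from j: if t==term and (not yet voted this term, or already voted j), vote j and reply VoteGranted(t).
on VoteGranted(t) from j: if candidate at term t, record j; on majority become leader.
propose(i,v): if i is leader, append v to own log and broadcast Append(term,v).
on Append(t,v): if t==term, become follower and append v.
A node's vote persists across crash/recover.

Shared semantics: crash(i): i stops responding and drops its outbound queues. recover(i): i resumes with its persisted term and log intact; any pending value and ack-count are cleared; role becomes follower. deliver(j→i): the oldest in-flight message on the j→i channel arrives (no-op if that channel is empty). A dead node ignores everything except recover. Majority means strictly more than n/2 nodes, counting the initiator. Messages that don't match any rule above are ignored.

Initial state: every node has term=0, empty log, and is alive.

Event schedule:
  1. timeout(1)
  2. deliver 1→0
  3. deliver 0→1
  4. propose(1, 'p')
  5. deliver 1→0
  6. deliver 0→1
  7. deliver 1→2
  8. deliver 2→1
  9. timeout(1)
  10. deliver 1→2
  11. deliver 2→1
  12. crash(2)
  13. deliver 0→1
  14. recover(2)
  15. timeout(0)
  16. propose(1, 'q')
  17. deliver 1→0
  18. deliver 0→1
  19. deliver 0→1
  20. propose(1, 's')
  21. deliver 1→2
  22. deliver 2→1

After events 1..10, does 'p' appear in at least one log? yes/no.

[1] timeout(1) → N1(cand t1 [-])
[2] deliver 1→0 → N0(foll t1 [-])
[3] deliver 0→1 → N1(lead t1 [-])
[4] propose(1,'p') → N1(lead t1 [p])
[5] deliver 1→0 → N0(foll t1 [p])
[6] deliver 0→1 → ∅
[7] deliver 1→2 → N2(foll t1 [-])
[8] deliver 2→1 → ∅
[9] timeout(1) → N1(cand t2 [p])
[10] deliver 1→2 → N2(foll t1 [p])

yes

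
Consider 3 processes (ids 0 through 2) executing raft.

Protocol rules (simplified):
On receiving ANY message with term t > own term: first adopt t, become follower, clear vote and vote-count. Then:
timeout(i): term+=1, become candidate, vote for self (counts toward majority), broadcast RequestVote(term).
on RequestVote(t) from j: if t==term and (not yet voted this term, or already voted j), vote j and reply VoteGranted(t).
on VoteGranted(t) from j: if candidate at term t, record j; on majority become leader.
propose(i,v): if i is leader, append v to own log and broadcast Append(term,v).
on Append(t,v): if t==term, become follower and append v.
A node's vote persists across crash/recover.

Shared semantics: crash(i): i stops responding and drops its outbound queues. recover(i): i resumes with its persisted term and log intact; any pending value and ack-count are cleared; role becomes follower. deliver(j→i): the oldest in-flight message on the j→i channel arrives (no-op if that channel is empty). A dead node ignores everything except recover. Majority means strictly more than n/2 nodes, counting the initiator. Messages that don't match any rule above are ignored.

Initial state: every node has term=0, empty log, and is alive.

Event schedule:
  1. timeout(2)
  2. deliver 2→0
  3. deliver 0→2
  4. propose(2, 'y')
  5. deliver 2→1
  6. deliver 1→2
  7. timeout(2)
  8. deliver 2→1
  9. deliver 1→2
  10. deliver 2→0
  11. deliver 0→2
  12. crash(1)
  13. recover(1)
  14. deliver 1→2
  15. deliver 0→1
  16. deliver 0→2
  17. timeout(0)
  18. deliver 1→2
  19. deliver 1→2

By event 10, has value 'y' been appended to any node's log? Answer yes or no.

yes

after 1 — timeout(2): n2:cand/t1/[-]
after 2 — deliver 2→0: n0:foll/t1/[-]
after 3 — deliver 0→2: n2:lead/t1/[-]
after 4 — propose(2,'y'): n2:lead/t1/[y]
after 5 — deliver 2→1: n1:foll/t1/[-]
after 6 — deliver 1→2: ·
after 7 — timeout(2): n2:cand/t2/[y]
after 8 — deliver 2→1: n1:foll/t1/[y]
after 9 — deliver 1→2: ·
after 10 — deliver 2→0: n0:foll/t1/[y]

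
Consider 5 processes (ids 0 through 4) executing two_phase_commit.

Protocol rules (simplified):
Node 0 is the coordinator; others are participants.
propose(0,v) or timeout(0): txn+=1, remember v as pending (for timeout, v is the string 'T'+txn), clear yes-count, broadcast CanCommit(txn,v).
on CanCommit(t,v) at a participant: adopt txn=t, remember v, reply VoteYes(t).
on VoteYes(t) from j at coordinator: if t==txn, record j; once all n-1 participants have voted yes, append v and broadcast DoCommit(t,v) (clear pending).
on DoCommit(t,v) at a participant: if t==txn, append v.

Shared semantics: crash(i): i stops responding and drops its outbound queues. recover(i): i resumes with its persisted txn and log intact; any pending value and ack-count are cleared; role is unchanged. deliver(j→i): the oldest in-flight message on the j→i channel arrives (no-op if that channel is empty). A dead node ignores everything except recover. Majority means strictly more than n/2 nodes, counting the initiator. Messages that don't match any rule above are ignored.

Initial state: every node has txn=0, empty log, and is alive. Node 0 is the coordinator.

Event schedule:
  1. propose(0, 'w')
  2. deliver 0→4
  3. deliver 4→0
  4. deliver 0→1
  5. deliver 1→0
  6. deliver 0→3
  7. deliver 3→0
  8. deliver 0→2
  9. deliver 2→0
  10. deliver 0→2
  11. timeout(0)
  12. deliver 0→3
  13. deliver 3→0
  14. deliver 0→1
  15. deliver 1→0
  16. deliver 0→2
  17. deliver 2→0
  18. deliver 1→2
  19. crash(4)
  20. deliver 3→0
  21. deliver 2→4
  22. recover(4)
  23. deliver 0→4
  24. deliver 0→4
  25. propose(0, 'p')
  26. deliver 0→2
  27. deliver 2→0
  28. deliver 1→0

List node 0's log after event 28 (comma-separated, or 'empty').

w

step 1 propose(0,'w'): 0={coor,t=1,log=-}
step 2 deliver 0→4: 4={part,t=1,log=-}
step 3 deliver 4→0: —
step 4 deliver 0→1: 1={part,t=1,log=-}
step 5 deliver 1→0: —
step 6 deliver 0→3: 3={part,t=1,log=-}
step 7 deliver 3→0: —
step 8 deliver 0→2: 2={part,t=1,log=-}
step 9 deliver 2→0: 0={coor,t=1,log=w}
step 10 deliver 0→2: 2={part,t=1,log=w}
step 11 timeout(0): 0={coor,t=2,log=w}
step 12 deliver 0→3: 3={part,t=1,log=w}
step 13 deliver 3→0: —
step 14 deliver 0→1: 1={part,t=1,log=w}
step 15 deliver 1→0: —
step 16 deliver 0→2: 2={part,t=2,log=w}
step 17 deliver 2→0: —
step 18 deliver 1→2: —
step 19 crash(4): 4={✗part,t=1,log=-}
step 20 deliver 3→0: —
step 21 deliver 2→4: —
step 22 recover(4): 4={part,t=1,log=-}
step 23 deliver 0→4: 4={part,t=1,log=w}
step 24 deliver 0→4: 4={part,t=2,log=w}
step 25 propose(0,'p'): 0={coor,t=3,log=w}
step 26 deliver 0→2: 2={part,t=3,log=w}
step 27 deliver 2→0: —
step 28 deliver 1→0: —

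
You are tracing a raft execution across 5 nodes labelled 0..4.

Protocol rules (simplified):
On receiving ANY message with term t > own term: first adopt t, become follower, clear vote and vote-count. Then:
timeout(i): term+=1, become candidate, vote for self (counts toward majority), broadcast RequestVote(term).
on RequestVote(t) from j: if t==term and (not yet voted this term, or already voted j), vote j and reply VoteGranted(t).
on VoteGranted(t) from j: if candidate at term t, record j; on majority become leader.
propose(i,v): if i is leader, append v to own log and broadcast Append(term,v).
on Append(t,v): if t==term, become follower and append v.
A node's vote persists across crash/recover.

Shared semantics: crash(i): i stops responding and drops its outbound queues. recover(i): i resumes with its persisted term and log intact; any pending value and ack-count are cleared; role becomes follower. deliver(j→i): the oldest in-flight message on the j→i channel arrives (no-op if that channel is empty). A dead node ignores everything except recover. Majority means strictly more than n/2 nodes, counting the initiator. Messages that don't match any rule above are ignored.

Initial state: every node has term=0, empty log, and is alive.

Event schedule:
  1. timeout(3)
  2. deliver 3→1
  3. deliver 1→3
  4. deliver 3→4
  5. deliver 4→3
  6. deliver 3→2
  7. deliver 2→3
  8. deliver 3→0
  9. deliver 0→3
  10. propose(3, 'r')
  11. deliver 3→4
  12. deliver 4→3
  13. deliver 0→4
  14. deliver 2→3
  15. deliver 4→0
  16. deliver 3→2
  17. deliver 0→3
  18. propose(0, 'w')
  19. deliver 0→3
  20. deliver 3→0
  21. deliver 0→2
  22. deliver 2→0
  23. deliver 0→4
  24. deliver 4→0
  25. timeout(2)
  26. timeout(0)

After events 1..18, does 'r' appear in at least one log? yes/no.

e1 timeout(3): 3[cand,t=1,-]
e2 deliver 3→1: 1[foll,t=1,-]
e3 deliver 1→3: ·
e4 deliver 3→4: 4[foll,t=1,-]
e5 deliver 4→3: 3[lead,t=1,-]
e6 deliver 3→2: 2[foll,t=1,-]
e7 deliver 2→3: ·
e8 deliver 3→0: 0[foll,t=1,-]
e9 deliver 0→3: ·
e10 propose(3,'r'): 3[lead,t=1,r]
e11 deliver 3→4: 4[foll,t=1,r]
e12 deliver 4→3: ·
e13 deliver 0→4: ·
e14 deliver 2→3: ·
e15 deliver 4→0: ·
e16 deliver 3→2: 2[foll,t=1,r]
e17 deliver 0→3: ·
e18 propose(0,'w'): ·

yes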